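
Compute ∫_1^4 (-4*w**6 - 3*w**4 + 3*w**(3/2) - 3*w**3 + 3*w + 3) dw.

By the power rule, an antiderivative is F(w) = -4*w**7/7 + 6*w**(5/2)/5 - 3*w**5/5 - 3*w**4/4 + 3*w**2/2 + 3*w.
Then F(4) - F(1) = (-70660/7) - (529/140) = -1413729/140.

-1413729/140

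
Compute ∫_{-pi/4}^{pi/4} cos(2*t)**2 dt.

Use the identity cos^2(2*t) = (1 + cos(4*t))/2.
An antiderivative is F(t) = t/2 + sin(4*t)/8.
Then F(pi/4) - F(-pi/4) = (pi/8) - (-pi/8) = pi/4.

pi/4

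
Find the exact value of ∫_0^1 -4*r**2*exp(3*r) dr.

8/27 - 20*exp(3)/27

Integrate by parts twice (u = r^2, dv = -4*exp(3*r) dr).
An antiderivative is F(r) = (-36*r**2 + 24*r - 8)*exp(3*r)/27.
Then F(1) - F(0) = (-20*exp(3)/27) - (-8/27) = 8/27 - 20*exp(3)/27.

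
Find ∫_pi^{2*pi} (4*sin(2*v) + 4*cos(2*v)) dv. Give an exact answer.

0

An antiderivative is F(v) = 2*sin(2*v) - 2*cos(2*v).
Then F(2*pi) - F(pi) = (-2) - (-2) = 0.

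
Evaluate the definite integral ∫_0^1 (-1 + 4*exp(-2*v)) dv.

1 - 2*exp(-2)

An antiderivative is F(v) = -v - 2*exp(-2*v).
Then F(1) - F(0) = (-1 - 2*exp(-2)) - (-2) = 1 - 2*exp(-2).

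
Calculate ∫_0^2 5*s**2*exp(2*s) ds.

-5/4 + 25*exp(4)/4

Integrate by parts twice (u = s^2, dv = 5*exp(2*s) ds).
An antiderivative is F(s) = (10*s**2 - 10*s + 5)*exp(2*s)/4.
Then F(2) - F(0) = (25*exp(4)/4) - (5/4) = -5/4 + 25*exp(4)/4.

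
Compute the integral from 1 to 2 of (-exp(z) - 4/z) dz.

-exp(2) - log(16) + exp(1)

An antiderivative is F(z) = -exp(z) - 4*log(z).
Then F(2) - F(1) = (-exp(2) - log(16)) - (-exp(1)) = -exp(2) - log(16) + exp(1).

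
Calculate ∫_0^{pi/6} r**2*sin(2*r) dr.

-1/8 - pi**2/144 + sqrt(3)*pi/24

Integrate by parts twice (u = r^2, dv = sin(2*r) dr).
An antiderivative is F(r) = -r**2*cos(2*r)/2 + r*sin(2*r)/2 + cos(2*r)/4.
Then F(pi/6) - F(0) = (-pi**2/144 + 1/8 + sqrt(3)*pi/24) - (1/4) = -1/8 - pi**2/144 + sqrt(3)*pi/24.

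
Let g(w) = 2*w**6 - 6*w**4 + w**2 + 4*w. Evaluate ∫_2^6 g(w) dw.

By the power rule, an antiderivative is F(w) = 2*w**7/7 - 6*w**5/5 + w**3/3 + 2*w**2.
Then F(6) - F(2) = (2477808/35) - (928/105) = 7432496/105.

7432496/105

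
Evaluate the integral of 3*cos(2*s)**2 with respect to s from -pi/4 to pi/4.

3*pi/4

Use the identity cos^2(2*s) = (1 + cos(4*s))/2.
An antiderivative is F(s) = 3*s/2 + 3*sin(4*s)/8.
Then F(pi/4) - F(-pi/4) = (3*pi/8) - (-3*pi/8) = 3*pi/4.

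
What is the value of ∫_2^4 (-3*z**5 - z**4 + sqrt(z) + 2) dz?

-33076/15 - 4*sqrt(2)/3

By the power rule, an antiderivative is F(z) = -z**6/2 - z**5/5 + 2*z**(3/2)/3 + 2*z.
Then F(4) - F(2) = (-33592/15) - (-172/5 + 4*sqrt(2)/3) = -33076/15 - 4*sqrt(2)/3.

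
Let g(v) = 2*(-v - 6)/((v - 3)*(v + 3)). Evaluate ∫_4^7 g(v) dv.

Factor the denominator: v**2 - 9 = (v + 3)(v - 3).
Partial fractions: 2*(-v - 6)/((v - 3)*(v + 3)) = 1/(v + 3) - 3/(v - 3).
An antiderivative is F(v) = -3*log(v - 3) + log(v + 3).
Then F(7) - F(4) = (log(5/32)) - (log(7)) = -5*log(2) - log(7) + log(5).

-5*log(2) - log(7) + log(5)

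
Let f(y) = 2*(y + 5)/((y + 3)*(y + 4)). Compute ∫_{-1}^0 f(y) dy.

-8*log(2) + 6*log(3)

Factor the denominator: y**2 + 7*y + 12 = (y + 4)(y + 3).
Partial fractions: 2*(y + 5)/((y + 3)*(y + 4)) = -2/(y + 4) + 4/(y + 3).
An antiderivative is F(y) = 4*log(y + 3) - 2*log(y + 4).
Then F(0) - F(-1) = (log(81/16)) - (log(16/9)) = -8*log(2) + 6*log(3).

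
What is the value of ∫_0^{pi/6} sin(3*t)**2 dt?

pi/12

Use the identity sin^2(3*t) = (1 - cos(6*t))/2.
An antiderivative is F(t) = t/2 - sin(6*t)/12.
Then F(pi/6) - F(0) = (pi/12) - (0) = pi/12.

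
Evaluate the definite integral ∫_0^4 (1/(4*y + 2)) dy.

log(3)/2

An antiderivative is F(y) = log(4*y + 2)/4.
Then F(4) - F(0) = (log(18)/4) - (log(2)/4) = log(3)/2.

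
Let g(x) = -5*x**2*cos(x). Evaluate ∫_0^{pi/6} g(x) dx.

Integrate by parts twice (u = x^2, dv = -5*cos(x) dx).
An antiderivative is F(x) = -5*x**2*sin(x) - 10*x*cos(x) + 10*sin(x).
Then F(pi/6) - F(0) = (-5*sqrt(3)*pi/6 - 5*pi**2/72 + 5) - (0) = -5*sqrt(3)*pi/6 - 5*pi**2/72 + 5.

-5*sqrt(3)*pi/6 - 5*pi**2/72 + 5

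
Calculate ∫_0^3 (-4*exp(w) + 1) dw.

7 - 4*exp(3)

An antiderivative is F(w) = w - 4*exp(w).
Then F(3) - F(0) = (3 - 4*exp(3)) - (-4) = 7 - 4*exp(3).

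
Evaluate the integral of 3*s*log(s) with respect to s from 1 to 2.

Integrate by parts once (u = ln s, dv = 3*s ds).
An antiderivative is F(s) = 3*s**2*(2*log(s) - 1)/4.
Then F(2) - F(1) = (-3 + log(64)) - (-3/4) = -9/4 + log(64).

-9/4 + log(64)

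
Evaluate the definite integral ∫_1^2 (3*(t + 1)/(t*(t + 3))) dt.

log(25/8)

Factor the denominator: t**2 + 3*t = (t + 3)t.
Partial fractions: 3*(t + 1)/(t*(t + 3)) = 2/(t + 3) + 1/t.
An antiderivative is F(t) = log(t) + 2*log(t + 3).
Then F(2) - F(1) = (log(50)) - (log(16)) = log(25/8).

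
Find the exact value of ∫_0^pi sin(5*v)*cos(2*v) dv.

10/21

Use the identity sin(5*v)cos(2*v) = [sin(7*v) + sin(3*v)]/2.
An antiderivative is F(v) = -cos(3*v)/6 - cos(7*v)/14.
Then F(pi) - F(0) = (5/21) - (-5/21) = 10/21.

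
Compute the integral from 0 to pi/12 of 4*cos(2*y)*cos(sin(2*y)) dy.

Let u = sin(2*y), so du = 2*cos(2*y) dy. When y = 0, u = 0; when y = pi/12, u = 1/2.
The integral becomes 2·∫ cos(u) du from 0 to 1/2, with antiderivative 2*sin(u).
Back in y: F(y) = 2*sin(sin(2*y)).
Then F(pi/12) - F(0) = (2*sin(1/2)) - (0) = 2*sin(1/2).

2*sin(1/2)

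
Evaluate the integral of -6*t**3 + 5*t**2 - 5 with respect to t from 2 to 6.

By the power rule, an antiderivative is F(t) = -3*t**4/2 + 5*t**3/3 - 5*t.
Then F(6) - F(2) = (-1614) - (-62/3) = -4780/3.

-4780/3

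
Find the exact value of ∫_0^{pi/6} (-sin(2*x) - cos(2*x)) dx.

-sqrt(3)/4 - 1/4

An antiderivative is F(x) = -sin(2*x)/2 + cos(2*x)/2.
Then F(pi/6) - F(0) = (1/4 - sqrt(3)/4) - (1/2) = -sqrt(3)/4 - 1/4.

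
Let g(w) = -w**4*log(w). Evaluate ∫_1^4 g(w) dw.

1023/25 - 2048*log(2)/5

Integrate by parts once (u = ln w, dv = -w**4 dw).
An antiderivative is F(w) = -w**5*(5*log(w) - 1)/25.
Then F(4) - F(1) = (1024/25 - 2048*log(2)/5) - (1/25) = 1023/25 - 2048*log(2)/5.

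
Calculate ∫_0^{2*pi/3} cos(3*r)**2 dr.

pi/3

Use the identity cos^2(3*r) = (1 + cos(6*r))/2.
An antiderivative is F(r) = r/2 + sin(6*r)/12.
Then F(2*pi/3) - F(0) = (pi/3) - (0) = pi/3.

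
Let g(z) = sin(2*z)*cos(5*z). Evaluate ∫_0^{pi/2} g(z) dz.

-2/21

Use the identity sin(2*z)cos(5*z) = [sin(7*z) + sin(-3*z)]/2.
An antiderivative is F(z) = cos(3*z)/6 - cos(7*z)/14.
Then F(pi/2) - F(0) = (0) - (2/21) = -2/21.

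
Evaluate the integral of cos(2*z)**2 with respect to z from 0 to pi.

Use the identity cos^2(2*z) = (1 + cos(4*z))/2.
An antiderivative is F(z) = z/2 + sin(4*z)/8.
Then F(pi) - F(0) = (pi/2) - (0) = pi/2.

pi/2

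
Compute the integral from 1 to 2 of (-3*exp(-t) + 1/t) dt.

An antiderivative is F(t) = log(t) + 3*exp(-t).
Then F(2) - F(1) = (3*exp(-2) + log(2)) - (3*exp(-1)) = -3*exp(-1) + 3*exp(-2) + log(2).

-3*exp(-1) + 3*exp(-2) + log(2)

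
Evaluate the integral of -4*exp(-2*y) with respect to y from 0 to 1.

-2 + 2*exp(-2)

An antiderivative is F(y) = 2*exp(-2*y).
Then F(1) - F(0) = (2*exp(-2)) - (2) = -2 + 2*exp(-2).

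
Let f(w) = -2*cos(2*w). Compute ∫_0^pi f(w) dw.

An antiderivative is F(w) = -sin(2*w).
Then F(pi) - F(0) = (0) - (0) = 0.

0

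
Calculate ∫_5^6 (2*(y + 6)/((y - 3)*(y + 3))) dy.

Factor the denominator: y**2 - 9 = (y + 3)(y - 3).
Partial fractions: 2*(y + 6)/((y - 3)*(y + 3)) = -1/(y + 3) + 3/(y - 3).
An antiderivative is F(y) = 3*log(y - 3) - log(y + 3).
Then F(6) - F(5) = (log(3)) - (0) = log(3).

log(3)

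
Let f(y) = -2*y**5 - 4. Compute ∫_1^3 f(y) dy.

By the power rule, an antiderivative is F(y) = -y**6/3 - 4*y.
Then F(3) - F(1) = (-255) - (-13/3) = -752/3.

-752/3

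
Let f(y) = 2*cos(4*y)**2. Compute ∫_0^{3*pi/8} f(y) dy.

3*pi/8

Use the identity cos^2(4*y) = (1 + cos(8*y))/2.
An antiderivative is F(y) = y + sin(8*y)/8.
Then F(3*pi/8) - F(0) = (3*pi/8) - (0) = 3*pi/8.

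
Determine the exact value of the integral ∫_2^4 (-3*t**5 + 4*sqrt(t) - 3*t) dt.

-6038/3 - 16*sqrt(2)/3

By the power rule, an antiderivative is F(t) = -t**6/2 + 8*t**(3/2)/3 - 3*t**2/2.
Then F(4) - F(2) = (-6152/3) - (-38 + 16*sqrt(2)/3) = -6038/3 - 16*sqrt(2)/3.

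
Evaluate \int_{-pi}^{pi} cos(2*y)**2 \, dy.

pi

Use the identity cos^2(2*y) = (1 + cos(4*y))/2.
An antiderivative is F(y) = y/2 + sin(4*y)/8.
Then F(pi) - F(-pi) = (pi/2) - (-pi/2) = pi.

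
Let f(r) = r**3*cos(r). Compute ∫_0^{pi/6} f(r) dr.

Integrate by parts 3 times (u = r^3, dv = cos(r) dr).
An antiderivative is F(r) = r**3*sin(r) + 3*r**2*cos(r) - 6*r*sin(r) - 6*cos(r).
Then F(pi/6) - F(0) = (-3*sqrt(3) - pi/2 + pi**3/432 + sqrt(3)*pi**2/24) - (-6) = -3*sqrt(3) - pi/2 + pi**3/432 + sqrt(3)*pi**2/24 + 6.

-3*sqrt(3) - pi/2 + pi**3/432 + sqrt(3)*pi**2/24 + 6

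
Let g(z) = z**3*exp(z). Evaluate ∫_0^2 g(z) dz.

6 + 2*exp(2)

Integrate by parts 3 times (u = z^3, dv = exp(z) dz).
An antiderivative is F(z) = (z**3 - 3*z**2 + 6*z - 6)*exp(z).
Then F(2) - F(0) = (2*exp(2)) - (-6) = 6 + 2*exp(2).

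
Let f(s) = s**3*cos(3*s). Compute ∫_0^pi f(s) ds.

4/27 - pi**2/3

Integrate by parts 3 times (u = s^3, dv = cos(3*s) ds).
An antiderivative is F(s) = s**3*sin(3*s)/3 + s**2*cos(3*s)/3 - 2*s*sin(3*s)/9 - 2*cos(3*s)/27.
Then F(pi) - F(0) = (2/27 - pi**2/3) - (-2/27) = 4/27 - pi**2/3.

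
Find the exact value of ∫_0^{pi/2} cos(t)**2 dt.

pi/4

Use the identity cos^2(t) = (1 + cos(2*t))/2.
An antiderivative is F(t) = t/2 + sin(2*t)/4.
Then F(pi/2) - F(0) = (pi/4) - (0) = pi/4.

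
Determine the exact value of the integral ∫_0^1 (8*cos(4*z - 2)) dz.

4*sin(2)

Let u = 4*z - 2, so du = 4 dz. When z = 0, u = -2; when z = 1, u = 2.
The integral becomes 2·∫ cos(u) du from -2 to 2, with antiderivative 2*sin(u).
Back in z: F(z) = 2*sin(4*z - 2).
Then F(1) - F(0) = (2*sin(2)) - (-2*sin(2)) = 4*sin(2).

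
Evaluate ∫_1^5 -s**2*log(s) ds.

124/9 - 125*log(5)/3

Integrate by parts once (u = ln s, dv = -s**2 ds).
An antiderivative is F(s) = -s**3*(3*log(s) - 1)/9.
Then F(5) - F(1) = (125/9 - 125*log(5)/3) - (1/9) = 124/9 - 125*log(5)/3.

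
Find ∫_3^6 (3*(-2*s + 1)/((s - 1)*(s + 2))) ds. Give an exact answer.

Factor the denominator: s**2 + s - 2 = (s + 2)(s - 1).
Partial fractions: 3*(-2*s + 1)/((s - 1)*(s + 2)) = -5/(s + 2) - 1/(s - 1).
An antiderivative is F(s) = -log(s - 1) - 5*log(s + 2).
Then F(6) - F(3) = (-15*log(2) - log(5)) - (-5*log(5) - log(2)) = -14*log(2) + 4*log(5).

-14*log(2) + 4*log(5)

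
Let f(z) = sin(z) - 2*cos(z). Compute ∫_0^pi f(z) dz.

An antiderivative is F(z) = -2*sin(z) - cos(z).
Then F(pi) - F(0) = (1) - (-1) = 2.

2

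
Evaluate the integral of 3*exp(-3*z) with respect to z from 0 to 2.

1 - exp(-6)

An antiderivative is F(z) = -exp(-3*z).
Then F(2) - F(0) = (-exp(-6)) - (-1) = 1 - exp(-6).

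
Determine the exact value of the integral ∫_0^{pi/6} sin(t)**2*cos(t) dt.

1/24

Let u = sin(t), so du = cos(t) dt. When t = 0, u = 0; when t = pi/6, u = 1/2.
The integral becomes ∫ u**2 du from 0 to 1/2, with antiderivative u**3/3.
Back in t: F(t) = sin(t)**3/3.
Then F(pi/6) - F(0) = (1/24) - (0) = 1/24.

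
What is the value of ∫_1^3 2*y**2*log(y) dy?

-52/9 + 18*log(3)

Integrate by parts once (u = ln y, dv = 2*y**2 dy).
An antiderivative is F(y) = 2*y**3*(3*log(y) - 1)/9.
Then F(3) - F(1) = (-6 + 18*log(3)) - (-2/9) = -52/9 + 18*log(3).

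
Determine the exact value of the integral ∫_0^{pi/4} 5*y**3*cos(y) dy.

-15*sqrt(2) - 15*sqrt(2)*pi/4 + 5*sqrt(2)*pi**3/128 + 15*sqrt(2)*pi**2/32 + 30

Integrate by parts 3 times (u = y^3, dv = 5*cos(y) dy).
An antiderivative is F(y) = 5*y**3*sin(y) + 15*y**2*cos(y) - 30*y*sin(y) - 30*cos(y).
Then F(pi/4) - F(0) = (5*sqrt(2)*(-384 - 96*pi + pi**3 + 12*pi**2)/128) - (-30) = -15*sqrt(2) - 15*sqrt(2)*pi/4 + 5*sqrt(2)*pi**3/128 + 15*sqrt(2)*pi**2/32 + 30.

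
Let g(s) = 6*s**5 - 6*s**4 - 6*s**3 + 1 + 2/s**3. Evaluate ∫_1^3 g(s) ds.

14422/45

By the power rule, an antiderivative is F(s) = s**6 - 6*s**5/5 - 3*s**4/2 + s - 1/s**2.
Then F(3) - F(1) = (28691/90) - (-17/10) = 14422/45.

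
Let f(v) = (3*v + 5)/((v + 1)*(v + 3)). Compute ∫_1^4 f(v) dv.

Factor the denominator: v**2 + 4*v + 3 = (v + 3)(v + 1).
Partial fractions: (3*v + 5)/((v + 1)*(v + 3)) = 2/(v + 3) + 1/(v + 1).
An antiderivative is F(v) = log(v + 1) + 2*log(v + 3).
Then F(4) - F(1) = (log(5) + 2*log(7)) - (log(32)) = -5*log(2) + log(5) + 2*log(7).

-5*log(2) + log(5) + 2*log(7)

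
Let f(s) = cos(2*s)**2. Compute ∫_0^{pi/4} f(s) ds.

Use the identity cos^2(2*s) = (1 + cos(4*s))/2.
An antiderivative is F(s) = s/2 + sin(4*s)/8.
Then F(pi/4) - F(0) = (pi/8) - (0) = pi/8.

pi/8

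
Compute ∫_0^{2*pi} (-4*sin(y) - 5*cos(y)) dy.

An antiderivative is F(y) = -5*sin(y) + 4*cos(y).
Then F(2*pi) - F(0) = (4) - (4) = 0.

0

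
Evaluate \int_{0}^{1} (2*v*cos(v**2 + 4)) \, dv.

sin(5) - sin(4)

Let u = v**2 + 4, so du = 2*v dv. When v = 0, u = 4; when v = 1, u = 5.
The integral becomes ∫ cos(u) du from 4 to 5, with antiderivative sin(u).
Back in v: F(v) = sin(v**2 + 4).
Then F(1) - F(0) = (sin(5)) - (sin(4)) = sin(5) - sin(4).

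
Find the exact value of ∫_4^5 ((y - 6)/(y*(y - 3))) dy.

log(25/32)

Factor the denominator: y**2 - 3*y = y(y - 3).
Partial fractions: (y - 6)/(y*(y - 3)) = 2/y - 1/(y - 3).
An antiderivative is F(y) = 2*log(y) - log(y - 3).
Then F(5) - F(4) = (log(25/2)) - (log(16)) = log(25/32).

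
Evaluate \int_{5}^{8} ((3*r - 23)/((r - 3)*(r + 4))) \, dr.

-5*log(3) - 2*log(5) + 12*log(2)

Factor the denominator: r**2 + r - 12 = (r + 4)(r - 3).
Partial fractions: (3*r - 23)/((r - 3)*(r + 4)) = 5/(r + 4) - 2/(r - 3).
An antiderivative is F(r) = -2*log(r - 3) + 5*log(r + 4).
Then F(8) - F(5) = (-2*log(5) + 5*log(3) + 10*log(2)) - (-2*log(2) + 10*log(3)) = -5*log(3) - 2*log(5) + 12*log(2).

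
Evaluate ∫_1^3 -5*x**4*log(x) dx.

242/5 - 243*log(3)

Integrate by parts once (u = ln x, dv = -5*x**4 dx).
An antiderivative is F(x) = -x**5*(5*log(x) - 1)/5.
Then F(3) - F(1) = (243/5 - 243*log(3)) - (1/5) = 242/5 - 243*log(3).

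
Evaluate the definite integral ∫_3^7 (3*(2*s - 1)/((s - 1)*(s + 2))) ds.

Factor the denominator: s**2 + s - 2 = (s + 2)(s - 1).
Partial fractions: 3*(2*s - 1)/((s - 1)*(s + 2)) = 5/(s + 2) + 1/(s - 1).
An antiderivative is F(s) = log(s - 1) + 5*log(s + 2).
Then F(7) - F(3) = (log(2) + 11*log(3)) - (log(2) + 5*log(5)) = -5*log(5) + 11*log(3).

-5*log(5) + 11*log(3)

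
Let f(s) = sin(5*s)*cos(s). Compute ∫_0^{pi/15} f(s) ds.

-sqrt(6*sqrt(5) + 30)/64 - sqrt(5)/192 + 41/192

Use the identity sin(5*s)cos(s) = [sin(6*s) + sin(4*s)]/2.
An antiderivative is F(s) = -cos(4*s)/8 - cos(6*s)/12.
Then F(pi/15) - F(0) = (-sqrt(6*sqrt(5) + 30)/64 - sqrt(5)/192 + 1/192) - (-5/24) = -sqrt(6*sqrt(5) + 30)/64 - sqrt(5)/192 + 41/192.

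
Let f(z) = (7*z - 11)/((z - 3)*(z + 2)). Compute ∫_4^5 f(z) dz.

-5*log(3) - 3*log(2) + 5*log(7)

Factor the denominator: z**2 - z - 6 = (z + 2)(z - 3).
Partial fractions: (7*z - 11)/((z - 3)*(z + 2)) = 5/(z + 2) + 2/(z - 3).
An antiderivative is F(z) = 2*log(z - 3) + 5*log(z + 2).
Then F(5) - F(4) = (2*log(2) + 5*log(7)) - (5*log(2) + 5*log(3)) = -5*log(3) - 3*log(2) + 5*log(7).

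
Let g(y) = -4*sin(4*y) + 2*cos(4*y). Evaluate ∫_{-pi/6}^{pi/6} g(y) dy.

sqrt(3)/2

An antiderivative is F(y) = sin(4*y)/2 + cos(4*y).
Then F(pi/6) - F(-pi/6) = (-1/2 + sqrt(3)/4) - (-1/2 - sqrt(3)/4) = sqrt(3)/2.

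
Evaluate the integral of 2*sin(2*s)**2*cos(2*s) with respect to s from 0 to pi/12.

Let u = sin(2*s), so du = 2*cos(2*s) ds. When s = 0, u = 0; when s = pi/12, u = 1/2.
The integral becomes ∫ u**2 du from 0 to 1/2, with antiderivative u**3/3.
Back in s: F(s) = sin(2*s)**3/3.
Then F(pi/12) - F(0) = (1/24) - (0) = 1/24.

1/24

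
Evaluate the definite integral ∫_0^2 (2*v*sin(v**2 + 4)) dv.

cos(4) - cos(8)

Let u = v**2 + 4, so du = 2*v dv. When v = 0, u = 4; when v = 2, u = 8.
The integral becomes ∫ sin(u) du from 4 to 8, with antiderivative -cos(u).
Back in v: F(v) = -cos(v**2 + 4).
Then F(2) - F(0) = (-cos(8)) - (-cos(4)) = cos(4) - cos(8).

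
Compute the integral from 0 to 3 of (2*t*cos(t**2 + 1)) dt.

Let u = t**2 + 1, so du = 2*t dt. When t = 0, u = 1; when t = 3, u = 10.
The integral becomes ∫ cos(u) du from 1 to 10, with antiderivative sin(u).
Back in t: F(t) = sin(t**2 + 1).
Then F(3) - F(0) = (sin(10)) - (sin(1)) = -sin(1) + sin(10).

-sin(1) + sin(10)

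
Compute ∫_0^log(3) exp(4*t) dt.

20

Let u = exp(t), so du = exp(t) dt. When t = 0, u = 1; when t = log(3), u = 3.
The integral becomes ∫ u**3 du from 1 to 3, with antiderivative u**4/4.
Back in t: F(t) = exp(4*t)/4.
Then F(log(3)) - F(0) = (81/4) - (1/4) = 20.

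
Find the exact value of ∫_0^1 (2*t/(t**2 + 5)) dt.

Let u = t**2 + 5, so du = 2*t dt. When t = 0, u = 5; when t = 1, u = 6.
The integral becomes ∫ 1/u du from 5 to 6, with antiderivative log(u).
Back in t: F(t) = log(t**2 + 5).
Then F(1) - F(0) = (log(6)) - (log(5)) = log(6/5).

log(6/5)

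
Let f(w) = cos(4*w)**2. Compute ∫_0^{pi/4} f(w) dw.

Use the identity cos^2(4*w) = (1 + cos(8*w))/2.
An antiderivative is F(w) = w/2 + sin(8*w)/16.
Then F(pi/4) - F(0) = (pi/8) - (0) = pi/8.

pi/8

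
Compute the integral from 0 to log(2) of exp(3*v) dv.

Let u = exp(v), so du = exp(v) dv. When v = 0, u = 1; when v = log(2), u = 2.
The integral becomes ∫ u**2 du from 1 to 2, with antiderivative u**3/3.
Back in v: F(v) = exp(3*v)/3.
Then F(log(2)) - F(0) = (8/3) - (1/3) = 7/3.

7/3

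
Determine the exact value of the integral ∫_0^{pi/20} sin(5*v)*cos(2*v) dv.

-5*sqrt(sqrt(5) + 5)/84 - sqrt(10)/84 + sqrt(2)/84 + 5/21

Use the identity sin(5*v)cos(2*v) = [sin(7*v) + sin(3*v)]/2.
An antiderivative is F(v) = -cos(3*v)/6 - cos(7*v)/14.
Then F(pi/20) - F(0) = (-5*sqrt(sqrt(5) + 5)/84 - sqrt(10)/84 + sqrt(2)/84) - (-5/21) = -5*sqrt(sqrt(5) + 5)/84 - sqrt(10)/84 + sqrt(2)/84 + 5/21.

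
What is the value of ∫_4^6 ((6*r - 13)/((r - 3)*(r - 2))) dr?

Factor the denominator: r**2 - 5*r + 6 = (r - 2)(r - 3).
Partial fractions: (6*r - 13)/((r - 3)*(r - 2)) = 1/(r - 2) + 5/(r - 3).
An antiderivative is F(r) = 5*log(r - 3) + log(r - 2).
Then F(6) - F(4) = (2*log(2) + 5*log(3)) - (log(2)) = log(2) + 5*log(3).

log(2) + 5*log(3)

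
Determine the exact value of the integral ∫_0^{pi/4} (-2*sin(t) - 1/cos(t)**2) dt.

An antiderivative is F(t) = 2*cos(t) - tan(t).
Then F(pi/4) - F(0) = (-1 + sqrt(2)) - (2) = -3 + sqrt(2).

-3 + sqrt(2)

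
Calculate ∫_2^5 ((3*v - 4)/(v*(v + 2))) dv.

-8*log(2) - 2*log(5) + 5*log(7)

Factor the denominator: v**2 + 2*v = (v + 2)v.
Partial fractions: (3*v - 4)/(v*(v + 2)) = 5/(v + 2) - 2/v.
An antiderivative is F(v) = -2*log(v) + 5*log(v + 2).
Then F(5) - F(2) = (-2*log(5) + 5*log(7)) - (8*log(2)) = -8*log(2) - 2*log(5) + 5*log(7).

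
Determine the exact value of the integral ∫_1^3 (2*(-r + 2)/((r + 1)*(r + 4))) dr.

-4*log(7) + 2*log(2) + 4*log(5)

Factor the denominator: r**2 + 5*r + 4 = (r + 4)(r + 1).
Partial fractions: 2*(-r + 2)/((r + 1)*(r + 4)) = -4/(r + 4) + 2/(r + 1).
An antiderivative is F(r) = 2*log(r + 1) - 4*log(r + 4).
Then F(3) - F(1) = (-4*log(7) + 4*log(2)) - (-4*log(5) + 2*log(2)) = -4*log(7) + 2*log(2) + 4*log(5).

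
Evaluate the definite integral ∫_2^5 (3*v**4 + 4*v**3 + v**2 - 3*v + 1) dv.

24753/10

By the power rule, an antiderivative is F(v) = 3*v**5/5 + v**4 + v**3/3 - 3*v**2/2 + v.
Then F(5) - F(2) = (15055/6) - (508/15) = 24753/10.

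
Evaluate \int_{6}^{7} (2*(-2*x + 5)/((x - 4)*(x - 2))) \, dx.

Factor the denominator: x**2 - 6*x + 8 = (x - 2)(x - 4).
Partial fractions: 2*(-2*x + 5)/((x - 4)*(x - 2)) = -1/(x - 2) - 3/(x - 4).
An antiderivative is F(x) = -3*log(x - 4) - log(x - 2).
Then F(7) - F(6) = (-3*log(3) - log(5)) - (-log(32)) = -3*log(3) - log(5) + 5*log(2).

-3*log(3) - log(5) + 5*log(2)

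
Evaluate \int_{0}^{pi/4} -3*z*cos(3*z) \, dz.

-sqrt(2)*pi/8 + sqrt(2)/6 + 1/3

Integrate by parts once (u = z, dv = -3*cos(3*z) dz).
An antiderivative is F(z) = -z*sin(3*z) - cos(3*z)/3.
Then F(pi/4) - F(0) = (sqrt(2)*(4 - 3*pi)/24) - (-1/3) = -sqrt(2)*pi/8 + sqrt(2)/6 + 1/3.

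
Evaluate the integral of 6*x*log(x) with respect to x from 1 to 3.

Integrate by parts once (u = ln x, dv = 6*x dx).
An antiderivative is F(x) = 3*x**2*(2*log(x) - 1)/2.
Then F(3) - F(1) = (-27/2 + 27*log(3)) - (-3/2) = -12 + 27*log(3).

-12 + 27*log(3)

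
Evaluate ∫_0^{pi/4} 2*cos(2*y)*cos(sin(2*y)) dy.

Let u = sin(2*y), so du = 2*cos(2*y) dy. When y = 0, u = 0; when y = pi/4, u = 1.
The integral becomes ∫ cos(u) du from 0 to 1, with antiderivative sin(u).
Back in y: F(y) = sin(sin(2*y)).
Then F(pi/4) - F(0) = (sin(1)) - (0) = sin(1).

sin(1)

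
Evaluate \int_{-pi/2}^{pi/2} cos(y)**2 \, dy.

Use the identity cos^2(y) = (1 + cos(2*y))/2.
An antiderivative is F(y) = y/2 + sin(2*y)/4.
Then F(pi/2) - F(-pi/2) = (pi/4) - (-pi/4) = pi/2.

pi/2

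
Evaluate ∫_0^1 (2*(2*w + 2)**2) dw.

Let u = 2*w + 2, so du = 2 dw. When w = 0, u = 2; when w = 1, u = 4.
The integral becomes ∫ u**2 du from 2 to 4, with antiderivative u**3/3.
Back in w: F(w) = (2*w + 2)**3/3.
Then F(1) - F(0) = (64/3) - (8/3) = 56/3.

56/3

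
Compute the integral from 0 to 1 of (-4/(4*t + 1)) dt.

An antiderivative is F(t) = -log(4*t + 1).
Then F(1) - F(0) = (-log(5)) - (0) = -log(5).

-log(5)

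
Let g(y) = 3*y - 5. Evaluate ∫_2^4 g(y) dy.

8

By the power rule, an antiderivative is F(y) = 3*y**2/2 - 5*y.
Then F(4) - F(2) = (4) - (-4) = 8.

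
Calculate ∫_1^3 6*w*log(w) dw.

-12 + 27*log(3)

Integrate by parts once (u = ln w, dv = 6*w dw).
An antiderivative is F(w) = 3*w**2*(2*log(w) - 1)/2.
Then F(3) - F(1) = (-27/2 + 27*log(3)) - (-3/2) = -12 + 27*log(3).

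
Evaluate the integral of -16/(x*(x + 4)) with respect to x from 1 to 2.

-4*log(5) + 4*log(3)

Factor the denominator: x**2 + 4*x = (x + 4)x.
Partial fractions: -16/(x*(x + 4)) = 4/(x + 4) - 4/x.
An antiderivative is F(x) = -4*log(x) + 4*log(x + 4).
Then F(2) - F(1) = (log(81)) - (4*log(5)) = -4*log(5) + 4*log(3).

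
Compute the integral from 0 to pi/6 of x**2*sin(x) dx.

Integrate by parts twice (u = x^2, dv = sin(x) dx).
An antiderivative is F(x) = -x**2*cos(x) + 2*x*sin(x) + 2*cos(x).
Then F(pi/6) - F(0) = (-sqrt(3)*pi**2/72 + pi/6 + sqrt(3)) - (2) = -2 - sqrt(3)*pi**2/72 + pi/6 + sqrt(3).

-2 - sqrt(3)*pi**2/72 + pi/6 + sqrt(3)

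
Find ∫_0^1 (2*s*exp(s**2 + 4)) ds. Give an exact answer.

Let u = s**2 + 4, so du = 2*s ds. When s = 0, u = 4; when s = 1, u = 5.
The integral becomes ∫ exp(u) du from 4 to 5, with antiderivative exp(u).
Back in s: F(s) = exp(s**2 + 4).
Then F(1) - F(0) = (exp(5)) - (exp(4)) = -exp(4) + exp(5).

-exp(4) + exp(5)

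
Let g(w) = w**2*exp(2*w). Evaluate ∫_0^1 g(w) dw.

Integrate by parts twice (u = w^2, dv = exp(2*w) dw).
An antiderivative is F(w) = (2*w**2 - 2*w + 1)*exp(2*w)/4.
Then F(1) - F(0) = (exp(2)/4) - (1/4) = -1/4 + exp(2)/4.

-1/4 + exp(2)/4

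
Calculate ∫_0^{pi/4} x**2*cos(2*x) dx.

-1/4 + pi**2/32

Integrate by parts twice (u = x^2, dv = cos(2*x) dx).
An antiderivative is F(x) = x**2*sin(2*x)/2 + x*cos(2*x)/2 - sin(2*x)/4.
Then F(pi/4) - F(0) = (-1/4 + pi**2/32) - (0) = -1/4 + pi**2/32.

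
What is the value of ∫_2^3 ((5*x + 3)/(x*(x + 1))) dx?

Factor the denominator: x**2 + x = (x + 1)x.
Partial fractions: (5*x + 3)/(x*(x + 1)) = 2/(x + 1) + 3/x.
An antiderivative is F(x) = 3*log(x) + 2*log(x + 1).
Then F(3) - F(2) = (4*log(2) + 3*log(3)) - (log(72)) = log(6).

log(6)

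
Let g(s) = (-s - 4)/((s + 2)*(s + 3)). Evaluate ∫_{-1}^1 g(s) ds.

Factor the denominator: s**2 + 5*s + 6 = (s + 3)(s + 2).
Partial fractions: (-s - 4)/((s + 2)*(s + 3)) = 1/(s + 3) - 2/(s + 2).
An antiderivative is F(s) = -2*log(s + 2) + log(s + 3).
Then F(1) - F(-1) = (log(4/9)) - (log(2)) = log(2/9).

log(2/9)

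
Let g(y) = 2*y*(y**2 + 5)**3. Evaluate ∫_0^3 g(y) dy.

Let u = y**2 + 5, so du = 2*y dy. When y = 0, u = 5; when y = 3, u = 14.
The integral becomes ∫ u**3 du from 5 to 14, with antiderivative u**4/4.
Back in y: F(y) = (y**2 + 5)**4/4.
Then F(3) - F(0) = (9604) - (625/4) = 37791/4.

37791/4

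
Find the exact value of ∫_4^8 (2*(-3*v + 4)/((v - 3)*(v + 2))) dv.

Factor the denominator: v**2 - v - 6 = (v + 2)(v - 3).
Partial fractions: 2*(-3*v + 4)/((v - 3)*(v + 2)) = -4/(v + 2) - 2/(v - 3).
An antiderivative is F(v) = -2*log(v - 3) - 4*log(v + 2).
Then F(8) - F(4) = (-6*log(5) - 4*log(2)) - (-4*log(3) - 4*log(2)) = -6*log(5) + 4*log(3).

-6*log(5) + 4*log(3)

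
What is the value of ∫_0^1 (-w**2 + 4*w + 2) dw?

11/3

By the power rule, an antiderivative is F(w) = -w**3/3 + 2*w**2 + 2*w.
Then F(1) - F(0) = (11/3) - (0) = 11/3.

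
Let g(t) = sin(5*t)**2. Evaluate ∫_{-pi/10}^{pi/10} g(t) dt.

pi/10

Use the identity sin^2(5*t) = (1 - cos(10*t))/2.
An antiderivative is F(t) = t/2 - sin(10*t)/20.
Then F(pi/10) - F(-pi/10) = (pi/20) - (-pi/20) = pi/10.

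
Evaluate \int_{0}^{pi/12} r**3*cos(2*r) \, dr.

Integrate by parts 3 times (u = r^3, dv = cos(2*r) dr).
An antiderivative is F(r) = r**3*sin(2*r)/2 + 3*r**2*cos(2*r)/4 - 3*r*sin(2*r)/4 - 3*cos(2*r)/8.
Then F(pi/12) - F(0) = (-3*sqrt(3)/16 - pi/32 + pi**3/6912 + sqrt(3)*pi**2/384) - (-3/8) = -3*sqrt(3)/16 - pi/32 + pi**3/6912 + sqrt(3)*pi**2/384 + 3/8.

-3*sqrt(3)/16 - pi/32 + pi**3/6912 + sqrt(3)*pi**2/384 + 3/8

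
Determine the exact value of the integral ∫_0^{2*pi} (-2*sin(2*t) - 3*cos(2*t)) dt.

An antiderivative is F(t) = -3*sin(2*t)/2 + cos(2*t).
Then F(2*pi) - F(0) = (1) - (1) = 0.

0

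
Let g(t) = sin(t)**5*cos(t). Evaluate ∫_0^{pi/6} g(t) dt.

1/384

Let u = sin(t), so du = cos(t) dt. When t = 0, u = 0; when t = pi/6, u = 1/2.
The integral becomes ∫ u**5 du from 0 to 1/2, with antiderivative u**6/6.
Back in t: F(t) = sin(t)**6/6.
Then F(pi/6) - F(0) = (1/384) - (0) = 1/384.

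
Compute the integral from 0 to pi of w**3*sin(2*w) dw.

Integrate by parts 3 times (u = w^3, dv = sin(2*w) dw).
An antiderivative is F(w) = -w**3*cos(2*w)/2 + 3*w**2*sin(2*w)/4 + 3*w*cos(2*w)/4 - 3*sin(2*w)/8.
Then F(pi) - F(0) = (pi*(3 - 2*pi**2)/4) - (0) = pi*(3 - 2*pi**2)/4.

pi*(3 - 2*pi**2)/4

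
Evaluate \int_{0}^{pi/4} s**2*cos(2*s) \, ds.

Integrate by parts twice (u = s^2, dv = cos(2*s) ds).
An antiderivative is F(s) = s**2*sin(2*s)/2 + s*cos(2*s)/2 - sin(2*s)/4.
Then F(pi/4) - F(0) = (-1/4 + pi**2/32) - (0) = -1/4 + pi**2/32.

-1/4 + pi**2/32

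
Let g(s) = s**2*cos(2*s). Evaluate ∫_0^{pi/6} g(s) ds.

-sqrt(3)/8 + sqrt(3)*pi**2/144 + pi/24

Integrate by parts twice (u = s^2, dv = cos(2*s) ds).
An antiderivative is F(s) = s**2*sin(2*s)/2 + s*cos(2*s)/2 - sin(2*s)/4.
Then F(pi/6) - F(0) = (-sqrt(3)/8 + sqrt(3)*pi**2/144 + pi/24) - (0) = -sqrt(3)/8 + sqrt(3)*pi**2/144 + pi/24.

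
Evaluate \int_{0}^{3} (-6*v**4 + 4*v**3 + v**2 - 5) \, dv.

By the power rule, an antiderivative is F(v) = -6*v**5/5 + v**4 + v**3/3 - 5*v.
Then F(3) - F(0) = (-1083/5) - (0) = -1083/5.

-1083/5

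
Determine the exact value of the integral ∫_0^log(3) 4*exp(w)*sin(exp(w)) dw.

Let u = exp(w), so du = exp(w) dw. When w = 0, u = 1; when w = log(3), u = 3.
The integral becomes 4·∫ sin(u) du from 1 to 3, with antiderivative -4*cos(u).
Back in w: F(w) = -4*cos(exp(w)).
Then F(log(3)) - F(0) = (-4*cos(3)) - (-4*cos(1)) = 4*cos(1) - 4*cos(3).

4*cos(1) - 4*cos(3)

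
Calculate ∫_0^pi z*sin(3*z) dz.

Integrate by parts once (u = z, dv = sin(3*z) dz).
An antiderivative is F(z) = -z*cos(3*z)/3 + sin(3*z)/9.
Then F(pi) - F(0) = (pi/3) - (0) = pi/3.

pi/3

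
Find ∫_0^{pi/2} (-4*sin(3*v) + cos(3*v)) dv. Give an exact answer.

-5/3

An antiderivative is F(v) = sin(3*v)/3 + 4*cos(3*v)/3.
Then F(pi/2) - F(0) = (-1/3) - (4/3) = -5/3.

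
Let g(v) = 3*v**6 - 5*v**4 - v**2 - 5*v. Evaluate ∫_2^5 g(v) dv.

By the power rule, an antiderivative is F(v) = 3*v**7/7 - v**5 - v**3/3 - 5*v**2/2.
Then F(5) - F(2) = (1270625/42) - (214/21) = 423399/14.

423399/14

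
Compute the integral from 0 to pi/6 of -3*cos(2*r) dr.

An antiderivative is F(r) = -3*sin(2*r)/2.
Then F(pi/6) - F(0) = (-3*sqrt(3)/4) - (0) = -3*sqrt(3)/4.

-3*sqrt(3)/4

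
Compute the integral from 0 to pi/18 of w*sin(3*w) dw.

Integrate by parts once (u = w, dv = sin(3*w) dw).
An antiderivative is F(w) = -w*cos(3*w)/3 + sin(3*w)/9.
Then F(pi/18) - F(0) = (-sqrt(3)*pi/108 + 1/18) - (0) = -sqrt(3)*pi/108 + 1/18.

-sqrt(3)*pi/108 + 1/18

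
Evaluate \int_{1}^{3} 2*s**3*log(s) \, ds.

-10 + 81*log(3)/2

Integrate by parts once (u = ln s, dv = 2*s**3 ds).
An antiderivative is F(s) = s**4*(4*log(s) - 1)/8.
Then F(3) - F(1) = (-81/8 + 81*log(3)/2) - (-1/8) = -10 + 81*log(3)/2.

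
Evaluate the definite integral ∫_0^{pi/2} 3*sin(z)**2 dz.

Use the identity sin^2(z) = (1 - cos(2*z))/2.
An antiderivative is F(z) = 3*z/2 - 3*sin(2*z)/4.
Then F(pi/2) - F(0) = (3*pi/4) - (0) = 3*pi/4.

3*pi/4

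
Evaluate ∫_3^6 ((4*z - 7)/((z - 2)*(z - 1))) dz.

Factor the denominator: z**2 - 3*z + 2 = (z - 1)(z - 2).
Partial fractions: (4*z - 7)/((z - 2)*(z - 1)) = 3/(z - 1) + 1/(z - 2).
An antiderivative is F(z) = log(z - 2) + 3*log(z - 1).
Then F(6) - F(3) = (2*log(2) + 3*log(5)) - (log(8)) = -log(2) + 3*log(5).

-log(2) + 3*log(5)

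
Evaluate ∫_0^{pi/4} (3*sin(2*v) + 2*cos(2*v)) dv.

An antiderivative is F(v) = sin(2*v) - 3*cos(2*v)/2.
Then F(pi/4) - F(0) = (1) - (-3/2) = 5/2.

5/2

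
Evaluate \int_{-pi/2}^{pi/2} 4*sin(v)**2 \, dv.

2*pi

Use the identity sin^2(v) = (1 - cos(2*v))/2.
An antiderivative is F(v) = 2*v - sin(2*v).
Then F(pi/2) - F(-pi/2) = (pi) - (-pi) = 2*pi.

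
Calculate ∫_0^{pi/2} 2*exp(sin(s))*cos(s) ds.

-2 + 2*E

Let u = sin(s), so du = cos(s) ds. When s = 0, u = 0; when s = pi/2, u = 1.
The integral becomes 2·∫ exp(u) du from 0 to 1, with antiderivative 2*exp(u).
Back in s: F(s) = 2*exp(sin(s)).
Then F(pi/2) - F(0) = (2*E) - (2) = -2 + 2*E.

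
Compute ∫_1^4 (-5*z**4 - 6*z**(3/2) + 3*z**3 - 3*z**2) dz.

-19383/20

By the power rule, an antiderivative is F(z) = -12*z**(5/2)/5 - z**5 + 3*z**4/4 - z**3.
Then F(4) - F(1) = (-4864/5) - (-73/20) = -19383/20.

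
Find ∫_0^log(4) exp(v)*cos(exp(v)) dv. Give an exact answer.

Let u = exp(v), so du = exp(v) dv. When v = 0, u = 1; when v = log(4), u = 4.
The integral becomes ∫ cos(u) du from 1 to 4, with antiderivative sin(u).
Back in v: F(v) = sin(exp(v)).
Then F(log(4)) - F(0) = (sin(4)) - (sin(1)) = -sin(1) + sin(4).

-sin(1) + sin(4)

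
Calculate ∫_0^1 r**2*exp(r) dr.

-2 + E

Integrate by parts twice (u = r^2, dv = exp(r) dr).
An antiderivative is F(r) = (r**2 - 2*r + 2)*exp(r).
Then F(1) - F(0) = (E) - (2) = -2 + E.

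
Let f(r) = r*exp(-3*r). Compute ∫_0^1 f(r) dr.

(-4 + exp(3))*exp(-3)/9

Integrate by parts once (u = r, dv = exp(-3*r) dr).
An antiderivative is F(r) = (-3*r - 1)*exp(-3*r)/9.
Then F(1) - F(0) = (-4*exp(-3)/9) - (-1/9) = (-4 + exp(3))*exp(-3)/9.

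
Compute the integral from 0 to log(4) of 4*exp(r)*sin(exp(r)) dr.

4*cos(1) - 4*cos(4)

Let u = exp(r), so du = exp(r) dr. When r = 0, u = 1; when r = log(4), u = 4.
The integral becomes 4·∫ sin(u) du from 1 to 4, with antiderivative -4*cos(u).
Back in r: F(r) = -4*cos(exp(r)).
Then F(log(4)) - F(0) = (-4*cos(4)) - (-4*cos(1)) = 4*cos(1) - 4*cos(4).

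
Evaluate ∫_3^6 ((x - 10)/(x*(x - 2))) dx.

-log(8)

Factor the denominator: x**2 - 2*x = x(x - 2).
Partial fractions: (x - 10)/(x*(x - 2)) = 5/x - 4/(x - 2).
An antiderivative is F(x) = 5*log(x) - 4*log(x - 2).
Then F(6) - F(3) = (-3*log(2) + 5*log(3)) - (5*log(3)) = -log(8).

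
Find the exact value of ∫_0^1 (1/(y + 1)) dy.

log(2)

An antiderivative is F(y) = log(y + 1).
Then F(1) - F(0) = (log(2)) - (0) = log(2).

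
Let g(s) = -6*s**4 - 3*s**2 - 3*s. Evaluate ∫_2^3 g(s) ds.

By the power rule, an antiderivative is F(s) = -6*s**5/5 - s**3 - 3*s**2/2.
Then F(3) - F(2) = (-3321/10) - (-262/5) = -2797/10.

-2797/10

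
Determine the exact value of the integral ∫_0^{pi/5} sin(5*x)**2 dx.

Use the identity sin^2(5*x) = (1 - cos(10*x))/2.
An antiderivative is F(x) = x/2 - sin(10*x)/20.
Then F(pi/5) - F(0) = (pi/10) - (0) = pi/10.

pi/10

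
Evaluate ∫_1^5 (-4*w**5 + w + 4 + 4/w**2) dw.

-51924/5

By the power rule, an antiderivative is F(w) = -2*w**6/3 + w**2/2 + 4*w - 4/w.
Then F(5) - F(1) = (-311549/30) - (-1/6) = -51924/5.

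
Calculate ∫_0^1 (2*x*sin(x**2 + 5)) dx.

-cos(6) + cos(5)

Let u = x**2 + 5, so du = 2*x dx. When x = 0, u = 5; when x = 1, u = 6.
The integral becomes ∫ sin(u) du from 5 to 6, with antiderivative -cos(u).
Back in x: F(x) = -cos(x**2 + 5).
Then F(1) - F(0) = (-cos(6)) - (-cos(5)) = -cos(6) + cos(5).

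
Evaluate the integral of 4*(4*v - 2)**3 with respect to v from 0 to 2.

320

Let u = 4*v - 2, so du = 4 dv. When v = 0, u = -2; when v = 2, u = 6.
The integral becomes ∫ u**3 du from -2 to 6, with antiderivative u**4/4.
Back in v: F(v) = (4*v - 2)**4/4.
Then F(2) - F(0) = (324) - (4) = 320.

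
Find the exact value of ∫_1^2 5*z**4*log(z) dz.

-31/5 + 32*log(2)

Integrate by parts once (u = ln z, dv = 5*z**4 dz).
An antiderivative is F(z) = z**5*(5*log(z) - 1)/5.
Then F(2) - F(1) = (-32/5 + 32*log(2)) - (-1/5) = -31/5 + 32*log(2).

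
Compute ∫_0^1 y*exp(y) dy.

Integrate by parts once (u = y, dv = exp(y) dy).
An antiderivative is F(y) = (y - 1)*exp(y).
Then F(1) - F(0) = (0) - (-1) = 1.

1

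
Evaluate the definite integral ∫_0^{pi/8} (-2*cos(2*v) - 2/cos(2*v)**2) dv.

An antiderivative is F(v) = -sin(2*v) - tan(2*v).
Then F(pi/8) - F(0) = (-1 - sqrt(2)/2) - (0) = -1 - sqrt(2)/2.

-1 - sqrt(2)/2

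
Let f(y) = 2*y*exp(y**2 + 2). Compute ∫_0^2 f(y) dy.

Let u = y**2 + 2, so du = 2*y dy. When y = 0, u = 2; when y = 2, u = 6.
The integral becomes ∫ exp(u) du from 2 to 6, with antiderivative exp(u).
Back in y: F(y) = exp(y**2 + 2).
Then F(2) - F(0) = (exp(6)) - (exp(2)) = -exp(2) + exp(6).

-exp(2) + exp(6)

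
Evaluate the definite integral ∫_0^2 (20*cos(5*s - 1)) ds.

4*sin(9) + 4*sin(1)

Let u = 5*s - 1, so du = 5 ds. When s = 0, u = -1; when s = 2, u = 9.
The integral becomes 4·∫ cos(u) du from -1 to 9, with antiderivative 4*sin(u).
Back in s: F(s) = 4*sin(5*s - 1).
Then F(2) - F(0) = (4*sin(9)) - (-4*sin(1)) = 4*sin(9) + 4*sin(1).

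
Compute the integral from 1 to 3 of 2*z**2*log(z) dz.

Integrate by parts once (u = ln z, dv = 2*z**2 dz).
An antiderivative is F(z) = 2*z**3*(3*log(z) - 1)/9.
Then F(3) - F(1) = (-6 + 18*log(3)) - (-2/9) = -52/9 + 18*log(3).

-52/9 + 18*log(3)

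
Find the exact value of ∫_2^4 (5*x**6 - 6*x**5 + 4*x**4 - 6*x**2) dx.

289136/35

By the power rule, an antiderivative is F(x) = 5*x**7/7 - x**6 + 4*x**5/5 - 2*x**3.
Then F(4) - F(2) = (290432/35) - (1296/35) = 289136/35.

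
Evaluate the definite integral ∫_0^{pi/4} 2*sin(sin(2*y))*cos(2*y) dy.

1 - cos(1)

Let u = sin(2*y), so du = 2*cos(2*y) dy. When y = 0, u = 0; when y = pi/4, u = 1.
The integral becomes ∫ sin(u) du from 0 to 1, with antiderivative -cos(u).
Back in y: F(y) = -cos(sin(2*y)).
Then F(pi/4) - F(0) = (-cos(1)) - (-1) = 1 - cos(1).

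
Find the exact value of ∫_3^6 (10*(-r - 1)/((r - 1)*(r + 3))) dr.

-5*log(5) - 5*log(3) + 10*log(2)

Factor the denominator: r**2 + 2*r - 3 = (r + 3)(r - 1).
Partial fractions: 10*(-r - 1)/((r - 1)*(r + 3)) = -5/(r + 3) - 5/(r - 1).
An antiderivative is F(r) = -5*log(r - 1) - 5*log(r + 3).
Then F(6) - F(3) = (-10*log(3) - 5*log(5)) - (-10*log(2) - 5*log(3)) = -5*log(5) - 5*log(3) + 10*log(2).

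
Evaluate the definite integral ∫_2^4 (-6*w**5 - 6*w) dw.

-4068

By the power rule, an antiderivative is F(w) = -w**6 - 3*w**2.
Then F(4) - F(2) = (-4144) - (-76) = -4068.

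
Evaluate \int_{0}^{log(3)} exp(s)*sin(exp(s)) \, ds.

cos(1) - cos(3)

Let u = exp(s), so du = exp(s) ds. When s = 0, u = 1; when s = log(3), u = 3.
The integral becomes ∫ sin(u) du from 1 to 3, with antiderivative -cos(u).
Back in s: F(s) = -cos(exp(s)).
Then F(log(3)) - F(0) = (-cos(3)) - (-cos(1)) = cos(1) - cos(3).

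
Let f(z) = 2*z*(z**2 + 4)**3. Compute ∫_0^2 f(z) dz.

Let u = z**2 + 4, so du = 2*z dz. When z = 0, u = 4; when z = 2, u = 8.
The integral becomes ∫ u**3 du from 4 to 8, with antiderivative u**4/4.
Back in z: F(z) = (z**2 + 4)**4/4.
Then F(2) - F(0) = (1024) - (64) = 960.

960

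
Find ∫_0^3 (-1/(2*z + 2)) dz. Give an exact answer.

An antiderivative is F(z) = -log(2*z + 2)/2.
Then F(3) - F(0) = (-3*log(2)/2) - (-log(2)/2) = -log(2).

-log(2)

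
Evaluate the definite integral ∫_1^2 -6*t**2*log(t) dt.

14/3 - 16*log(2)

Integrate by parts once (u = ln t, dv = -6*t**2 dt).
An antiderivative is F(t) = -2*t**3*(3*log(t) - 1)/3.
Then F(2) - F(1) = (16/3 - 16*log(2)) - (2/3) = 14/3 - 16*log(2).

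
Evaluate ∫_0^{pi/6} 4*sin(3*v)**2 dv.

Use the identity sin^2(3*v) = (1 - cos(6*v))/2.
An antiderivative is F(v) = 2*v - sin(6*v)/3.
Then F(pi/6) - F(0) = (pi/3) - (0) = pi/3.

pi/3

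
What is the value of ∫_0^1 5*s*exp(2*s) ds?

Integrate by parts once (u = s, dv = 5*exp(2*s) ds).
An antiderivative is F(s) = (10*s - 5)*exp(2*s)/4.
Then F(1) - F(0) = (5*exp(2)/4) - (-5/4) = 5/4 + 5*exp(2)/4.

5/4 + 5*exp(2)/4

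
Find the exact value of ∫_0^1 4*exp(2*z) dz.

An antiderivative is F(z) = 2*exp(2*z).
Then F(1) - F(0) = (2*exp(2)) - (2) = -2 + 2*exp(2).

-2 + 2*exp(2)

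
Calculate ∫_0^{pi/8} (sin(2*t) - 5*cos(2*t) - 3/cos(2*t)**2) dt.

-3*sqrt(2)/2 - 1

An antiderivative is F(t) = -5*sin(2*t)/2 - cos(2*t)/2 - 3*tan(2*t)/2.
Then F(pi/8) - F(0) = (-3*sqrt(2)/2 - 3/2) - (-1/2) = -3*sqrt(2)/2 - 1.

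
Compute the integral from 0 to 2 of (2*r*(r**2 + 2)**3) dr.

Let u = r**2 + 2, so du = 2*r dr. When r = 0, u = 2; when r = 2, u = 6.
The integral becomes ∫ u**3 du from 2 to 6, with antiderivative u**4/4.
Back in r: F(r) = (r**2 + 2)**4/4.
Then F(2) - F(0) = (324) - (4) = 320.

320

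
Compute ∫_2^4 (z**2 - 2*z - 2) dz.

By the power rule, an antiderivative is F(z) = z**3/3 - z**2 - 2*z.
Then F(4) - F(2) = (-8/3) - (-16/3) = 8/3.

8/3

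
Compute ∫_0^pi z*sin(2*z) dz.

Integrate by parts once (u = z, dv = sin(2*z) dz).
An antiderivative is F(z) = -z*cos(2*z)/2 + sin(2*z)/4.
Then F(pi) - F(0) = (-pi/2) - (0) = -pi/2.

-pi/2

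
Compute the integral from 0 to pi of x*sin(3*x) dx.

Integrate by parts once (u = x, dv = sin(3*x) dx).
An antiderivative is F(x) = -x*cos(3*x)/3 + sin(3*x)/9.
Then F(pi) - F(0) = (pi/3) - (0) = pi/3.

pi/3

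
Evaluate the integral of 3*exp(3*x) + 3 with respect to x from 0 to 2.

5 + exp(6)

An antiderivative is F(x) = exp(3*x) + 3*x.
Then F(2) - F(0) = (6 + exp(6)) - (1) = 5 + exp(6).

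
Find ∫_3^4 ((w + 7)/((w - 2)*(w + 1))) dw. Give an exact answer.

-2*log(5) + 7*log(2)

Factor the denominator: w**2 - w - 2 = (w + 1)(w - 2).
Partial fractions: (w + 7)/((w - 2)*(w + 1)) = -2/(w + 1) + 3/(w - 2).
An antiderivative is F(w) = 3*log(w - 2) - 2*log(w + 1).
Then F(4) - F(3) = (log(8/25)) - (-log(16)) = -2*log(5) + 7*log(2).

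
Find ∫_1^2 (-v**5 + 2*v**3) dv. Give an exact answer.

-3

By the power rule, an antiderivative is F(v) = -v**6/6 + v**4/2.
Then F(2) - F(1) = (-8/3) - (1/3) = -3.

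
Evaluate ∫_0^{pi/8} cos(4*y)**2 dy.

Use the identity cos^2(4*y) = (1 + cos(8*y))/2.
An antiderivative is F(y) = y/2 + sin(8*y)/16.
Then F(pi/8) - F(0) = (pi/16) - (0) = pi/16.

pi/16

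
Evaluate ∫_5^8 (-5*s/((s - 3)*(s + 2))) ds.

-5*log(5) + log(2) + 2*log(7)

Factor the denominator: s**2 - s - 6 = (s + 2)(s - 3).
Partial fractions: -5*s/((s - 3)*(s + 2)) = -2/(s + 2) - 3/(s - 3).
An antiderivative is F(s) = -3*log(s - 3) - 2*log(s + 2).
Then F(8) - F(5) = (-5*log(5) - 2*log(2)) - (-2*log(7) - 3*log(2)) = -5*log(5) + log(2) + 2*log(7).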